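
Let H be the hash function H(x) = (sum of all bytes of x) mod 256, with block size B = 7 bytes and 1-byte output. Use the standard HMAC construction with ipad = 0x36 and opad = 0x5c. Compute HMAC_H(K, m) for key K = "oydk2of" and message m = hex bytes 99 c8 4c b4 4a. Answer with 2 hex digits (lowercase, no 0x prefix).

Key "oydk2of" = 6f 79 64 6b 32 6f 66 is exactly B = 7 bytes: K' = 6f 79 64 6b 32 6f 66.
K' ⊕ ipad = 59 4f 52 5d 04 59 50.  K' ⊕ opad = 33 25 38 37 6e 33 3a.
Inner input = (K'⊕ipad) ∥ m = 59 4f 52 5d 04 59 50 ∥ 99 c8 4c b4 4a.
Inner hash: sum = 89+79+82+93+4+89+80+153+200+76+180+74 = 1199; mod 256 = 175 → af.
Outer input = (K'⊕opad) ∥ inner = 33 25 38 37 6e 33 3a ∥ af.
Outer hash (tag): sum = 51+37+56+55+110+51+58+175 = 593; mod 256 = 81 → 51.

51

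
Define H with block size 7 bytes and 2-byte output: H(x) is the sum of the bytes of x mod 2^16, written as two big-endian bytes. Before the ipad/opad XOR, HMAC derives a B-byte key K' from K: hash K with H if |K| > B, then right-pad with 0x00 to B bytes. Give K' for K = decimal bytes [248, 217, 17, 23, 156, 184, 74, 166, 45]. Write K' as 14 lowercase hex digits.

|K| = 9 > B = 7, so first hash the key.
H(K): sum = 248+217+17+23+156+184+74+166+45 = 1130 → 04 6a.
Zero-pad H(K) = 04 6a to 7 bytes: K' = 04 6a 00 00 00 00 00.

046a0000000000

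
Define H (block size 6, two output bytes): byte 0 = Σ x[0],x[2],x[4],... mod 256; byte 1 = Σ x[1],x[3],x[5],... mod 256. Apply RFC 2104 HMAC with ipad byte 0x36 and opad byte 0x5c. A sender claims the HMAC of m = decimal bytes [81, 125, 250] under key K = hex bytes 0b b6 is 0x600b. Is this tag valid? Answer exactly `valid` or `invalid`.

invalid

Key hex bytes 0b b6 is 2 bytes ≤ B = 6; zero-pad to 6 bytes: K' = 0b b6 00 00 00 00.
K' ⊕ ipad = 3d 80 36 36 36 36; K' ⊕ opad = 57 ea 5c 5c 5c 5c.
Inner hash: even-index sum = 500 mod 256 = 244; odd-index sum = 361 mod 256 = 105 → f4 69.
Outer hash (recomputed tag): even-index sum = 515 mod 256 = 3; odd-index sum = 523 mod 256 = 11 → 03 0b.
Recomputed tag = 030b; claimed = 600b → mismatch.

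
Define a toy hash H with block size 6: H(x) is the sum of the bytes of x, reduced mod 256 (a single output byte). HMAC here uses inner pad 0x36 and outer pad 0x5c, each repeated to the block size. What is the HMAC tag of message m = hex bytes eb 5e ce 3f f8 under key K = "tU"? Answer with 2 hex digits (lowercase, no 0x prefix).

Key "tU" = 74 55 is 2 bytes ≤ B = 6; zero-pad to 6 bytes: K' = 74 55 00 00 00 00.
K' ⊕ ipad = 42 63 36 36 36 36.  K' ⊕ opad = 28 09 5c 5c 5c 5c.
Inner input = (K'⊕ipad) ∥ m = 42 63 36 36 36 36 ∥ eb 5e ce 3f f8.
Inner hash: sum = 66+99+54+54+54+54+235+94+206+63+248 = 1227; mod 256 = 203 → cb.
Outer input = (K'⊕opad) ∥ inner = 28 09 5c 5c 5c 5c ∥ cb.
Outer hash (tag): sum = 40+9+92+92+92+92+203 = 620; mod 256 = 108 → 6c.

6c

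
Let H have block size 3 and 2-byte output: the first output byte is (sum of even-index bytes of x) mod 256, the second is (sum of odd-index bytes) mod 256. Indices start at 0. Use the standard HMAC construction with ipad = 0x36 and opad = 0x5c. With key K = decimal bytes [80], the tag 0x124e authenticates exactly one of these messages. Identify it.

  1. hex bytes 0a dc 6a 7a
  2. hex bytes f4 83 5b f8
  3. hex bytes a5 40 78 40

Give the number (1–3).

1

Key decimal bytes [80] = 50 is 1 byte ≤ B = 3; zero-pad to 3 bytes: K' = 50 00 00.
K' ⊕ ipad = 66 36 36; K' ⊕ opad = 0c 5c 5c.
m1: inner = H(66 36 36 0a dc 6a 7a) = f2 aa; tag = H(0c 5c 5c f2 aa) = 124e ← matches
m2: inner = H(66 36 36 f4 83 5b f8) = 17 85; tag = H(0c 5c 5c 17 85) = ed73
m3: inner = H(66 36 36 a5 40 78 40) = 1c 53; tag = H(0c 5c 5c 1c 53) = bb78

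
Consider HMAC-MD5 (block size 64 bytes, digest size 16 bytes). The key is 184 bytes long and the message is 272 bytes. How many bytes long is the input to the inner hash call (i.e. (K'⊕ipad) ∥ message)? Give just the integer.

336

Key is 184 > 64 bytes, so it is hashed to 16 bytes then zero-padded to 64: |K'| = 64.
Inner input = (K'⊕ipad) ∥ m → 64 + 272 = 336 bytes.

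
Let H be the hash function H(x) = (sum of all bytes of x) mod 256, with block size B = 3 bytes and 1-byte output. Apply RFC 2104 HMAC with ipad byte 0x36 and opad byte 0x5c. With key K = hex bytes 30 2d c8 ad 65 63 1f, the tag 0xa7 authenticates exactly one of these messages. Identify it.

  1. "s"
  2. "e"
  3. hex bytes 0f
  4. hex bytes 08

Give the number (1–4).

3

Key hex bytes 30 2d c8 ad 65 63 1f is 7 bytes > B = 3, so hash it first: H(key) = b9, then zero-pad to 3 bytes: K' = b9 00 00.
K' ⊕ ipad = 8f 36 36; K' ⊕ opad = e5 5c 5c.
m1: inner = H(8f 36 36 73) = 6e; tag = H(e5 5c 5c 6e) = 0b
m2: inner = H(8f 36 36 65) = 60; tag = H(e5 5c 5c 60) = fd
m3: inner = H(8f 36 36 0f) = 0a; tag = H(e5 5c 5c 0a) = a7 ← matches
m4: inner = H(8f 36 36 08) = 03; tag = H(e5 5c 5c 03) = a0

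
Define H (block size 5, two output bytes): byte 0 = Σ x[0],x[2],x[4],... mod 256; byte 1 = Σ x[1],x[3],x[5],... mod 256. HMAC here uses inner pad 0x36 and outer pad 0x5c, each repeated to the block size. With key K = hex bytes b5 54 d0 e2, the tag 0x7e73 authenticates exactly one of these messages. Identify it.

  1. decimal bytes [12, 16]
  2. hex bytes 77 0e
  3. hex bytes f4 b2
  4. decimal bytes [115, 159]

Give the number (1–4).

2

Key hex bytes b5 54 d0 e2 is 4 bytes ≤ B = 5; zero-pad to 5 bytes: K' = b5 54 d0 e2 00.
K' ⊕ ipad = 83 62 e6 d4 36; K' ⊕ opad = e9 08 8c be 5c.
m1: inner = H(83 62 e6 d4 36 0c 10) = af 42; tag = H(e9 08 8c be 5c af 42) = 1375
m2: inner = H(83 62 e6 d4 36 77 0e) = ad ad; tag = H(e9 08 8c be 5c ad ad) = 7e73 ← matches
m3: inner = H(83 62 e6 d4 36 f4 b2) = 51 2a; tag = H(e9 08 8c be 5c 51 2a) = fb17
m4: inner = H(83 62 e6 d4 36 73 9f) = 3e a9; tag = H(e9 08 8c be 5c 3e a9) = 7a04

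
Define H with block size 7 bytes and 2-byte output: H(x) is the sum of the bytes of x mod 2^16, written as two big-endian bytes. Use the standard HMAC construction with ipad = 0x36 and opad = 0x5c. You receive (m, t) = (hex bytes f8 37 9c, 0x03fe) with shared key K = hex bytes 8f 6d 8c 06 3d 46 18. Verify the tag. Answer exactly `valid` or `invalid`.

invalid

Key hex bytes 8f 6d 8c 06 3d 46 18 is exactly B = 7 bytes: K' = 8f 6d 8c 06 3d 46 18.
K' ⊕ ipad = b9 5b ba 30 0b 70 2e; K' ⊕ opad = d3 31 d0 5a 61 1a 44.
Inner hash: sum = 185+91+186+48+11+112+46+248+55+156 = 1138 → 04 72.
Outer hash (recomputed tag): sum = 211+49+208+90+97+26+68+4+114 = 867 → 03 63.
Recomputed tag = 0363; claimed = 03fe → mismatch.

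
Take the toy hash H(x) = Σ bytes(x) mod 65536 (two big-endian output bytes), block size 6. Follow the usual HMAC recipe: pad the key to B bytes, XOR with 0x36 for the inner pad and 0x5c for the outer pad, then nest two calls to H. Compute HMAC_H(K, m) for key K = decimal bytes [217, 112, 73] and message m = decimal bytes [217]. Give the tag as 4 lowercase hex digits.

Key decimal bytes [217, 112, 73] = d9 70 49 is 3 bytes ≤ B = 6; zero-pad to 6 bytes: K' = d9 70 49 00 00 00.
K' ⊕ ipad = ef 46 7f 36 36 36.  K' ⊕ opad = 85 2c 15 5c 5c 5c.
Inner input = (K'⊕ipad) ∥ m = ef 46 7f 36 36 36 ∥ d9.
Inner hash: sum = 239+70+127+54+54+54+217 = 815 → 03 2f.
Outer input = (K'⊕opad) ∥ inner = 85 2c 15 5c 5c 5c ∥ 03 2f.
Outer hash (tag): sum = 133+44+21+92+92+92+3+47 = 524 → 02 0c.

020c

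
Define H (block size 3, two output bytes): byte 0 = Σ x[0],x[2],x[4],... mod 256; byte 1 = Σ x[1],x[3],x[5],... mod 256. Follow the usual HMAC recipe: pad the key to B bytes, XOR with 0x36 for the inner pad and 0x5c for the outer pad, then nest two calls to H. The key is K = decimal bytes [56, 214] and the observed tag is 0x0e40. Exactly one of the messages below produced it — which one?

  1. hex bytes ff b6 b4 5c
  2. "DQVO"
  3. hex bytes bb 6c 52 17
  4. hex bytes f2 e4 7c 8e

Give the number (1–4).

Key decimal bytes [56, 214] = 38 d6 is 2 bytes ≤ B = 3; zero-pad to 3 bytes: K' = 38 d6 00.
K' ⊕ ipad = 0e e0 36; K' ⊕ opad = 64 8a 5c.
m1: inner = H(0e e0 36 ff b6 b4 5c) = 56 93; tag = H(64 8a 5c 56 93) = 53e0
m2: inner = H(0e e0 36 44 51 56 4f) = e4 7a; tag = H(64 8a 5c e4 7a) = 3a6e
m3: inner = H(0e e0 36 bb 6c 52 17) = c7 ed; tag = H(64 8a 5c c7 ed) = ad51
m4: inner = H(0e e0 36 f2 e4 7c 8e) = b6 4e; tag = H(64 8a 5c b6 4e) = 0e40 ← matches

4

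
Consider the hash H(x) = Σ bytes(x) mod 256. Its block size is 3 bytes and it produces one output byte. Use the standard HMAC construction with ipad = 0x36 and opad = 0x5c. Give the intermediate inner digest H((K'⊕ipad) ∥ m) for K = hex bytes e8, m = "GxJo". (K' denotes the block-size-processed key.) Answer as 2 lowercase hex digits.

c2

Key hex bytes e8 is 1 byte ≤ B = 3; zero-pad to 3 bytes: K' = e8 00 00.
K' ⊕ ipad = de 36 36.
Inner input = de 36 36 ∥ 47 78 4a 6f.
Inner hash: sum = 222+54+54+71+120+74+111 = 706; mod 256 = 194 → c2.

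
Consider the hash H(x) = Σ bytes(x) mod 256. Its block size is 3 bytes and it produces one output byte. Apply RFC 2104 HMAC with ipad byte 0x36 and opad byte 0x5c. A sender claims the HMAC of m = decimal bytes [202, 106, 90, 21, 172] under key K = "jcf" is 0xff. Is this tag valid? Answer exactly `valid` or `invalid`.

valid

Key "jcf" = 6a 63 66 is exactly B = 3 bytes: K' = 6a 63 66.
K' ⊕ ipad = 5c 55 50; K' ⊕ opad = 36 3f 3a.
Inner hash: sum = 92+85+80+202+106+90+21+172 = 848; mod 256 = 80 → 50.
Outer hash (recomputed tag): sum = 54+63+58+80 = 255 → ff.
Recomputed tag = ff; claimed = ff → match.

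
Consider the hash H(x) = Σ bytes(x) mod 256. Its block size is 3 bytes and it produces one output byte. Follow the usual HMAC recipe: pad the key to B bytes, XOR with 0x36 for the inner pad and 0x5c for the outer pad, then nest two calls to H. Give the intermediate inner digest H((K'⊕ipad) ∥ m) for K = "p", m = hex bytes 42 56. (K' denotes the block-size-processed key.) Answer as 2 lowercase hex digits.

Key "p" = 70 is 1 byte ≤ B = 3; zero-pad to 3 bytes: K' = 70 00 00.
K' ⊕ ipad = 46 36 36.
Inner input = 46 36 36 ∥ 42 56.
Inner hash: sum = 70+54+54+66+86 = 330; mod 256 = 74 → 4a.

4a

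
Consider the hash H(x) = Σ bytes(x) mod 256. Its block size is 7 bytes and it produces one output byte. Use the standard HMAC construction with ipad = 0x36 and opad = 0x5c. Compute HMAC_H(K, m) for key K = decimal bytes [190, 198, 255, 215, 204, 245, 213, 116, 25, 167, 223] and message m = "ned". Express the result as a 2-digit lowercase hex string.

37

Key decimal bytes [190, 198, 255, 215, 204, 245, 213, 116, 25, 167, 223] = be c6 ff d7 cc f5 d5 74 19 a7 df is 11 bytes > B = 7, so hash it first: H(key) = 03, then zero-pad to 7 bytes: K' = 03 00 00 00 00 00 00.
K' ⊕ ipad = 35 36 36 36 36 36 36.  K' ⊕ opad = 5f 5c 5c 5c 5c 5c 5c.
Inner input = (K'⊕ipad) ∥ m = 35 36 36 36 36 36 36 ∥ 6e 65 64.
Inner hash: sum = 53+54+54+54+54+54+54+110+101+100 = 688; mod 256 = 176 → b0.
Outer input = (K'⊕opad) ∥ inner = 5f 5c 5c 5c 5c 5c 5c ∥ b0.
Outer hash (tag): sum = 95+92+92+92+92+92+92+176 = 823; mod 256 = 55 → 37.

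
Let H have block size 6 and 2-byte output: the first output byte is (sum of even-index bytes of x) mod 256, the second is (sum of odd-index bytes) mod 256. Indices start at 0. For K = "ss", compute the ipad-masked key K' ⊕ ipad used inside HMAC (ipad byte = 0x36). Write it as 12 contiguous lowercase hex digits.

454536363636

Key "ss" = 73 73 is 2 bytes ≤ B = 6; zero-pad to 6 bytes: K' = 73 73 00 00 00 00.
XOR each byte with 0x36: 73⊕36=45, 73⊕36=45, 00⊕36=36, 00⊕36=36, 00⊕36=36, 00⊕36=36.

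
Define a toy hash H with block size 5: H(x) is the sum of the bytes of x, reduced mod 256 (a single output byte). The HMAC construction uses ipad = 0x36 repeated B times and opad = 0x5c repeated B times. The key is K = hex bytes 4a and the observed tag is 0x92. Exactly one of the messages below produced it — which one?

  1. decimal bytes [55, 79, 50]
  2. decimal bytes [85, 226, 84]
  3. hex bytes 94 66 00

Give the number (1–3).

1

Key hex bytes 4a is 1 byte ≤ B = 5; zero-pad to 5 bytes: K' = 4a 00 00 00 00.
K' ⊕ ipad = 7c 36 36 36 36; K' ⊕ opad = 16 5c 5c 5c 5c.
m1: inner = H(7c 36 36 36 36 37 4f 32) = 0c; tag = H(16 5c 5c 5c 5c 0c) = 92 ← matches
m2: inner = H(7c 36 36 36 36 55 e2 54) = df; tag = H(16 5c 5c 5c 5c df) = 65
m3: inner = H(7c 36 36 36 36 94 66 00) = 4e; tag = H(16 5c 5c 5c 5c 4e) = d4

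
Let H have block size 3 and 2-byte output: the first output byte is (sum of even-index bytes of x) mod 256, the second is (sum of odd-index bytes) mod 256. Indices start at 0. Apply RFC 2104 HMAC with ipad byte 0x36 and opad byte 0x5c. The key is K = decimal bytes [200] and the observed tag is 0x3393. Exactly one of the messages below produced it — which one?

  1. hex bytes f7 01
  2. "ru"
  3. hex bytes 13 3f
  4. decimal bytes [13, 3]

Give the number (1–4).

Key decimal bytes [200] = c8 is 1 byte ≤ B = 3; zero-pad to 3 bytes: K' = c8 00 00.
K' ⊕ ipad = fe 36 36; K' ⊕ opad = 94 5c 5c.
m1: inner = H(fe 36 36 f7 01) = 35 2d; tag = H(94 5c 5c 35 2d) = 1d91
m2: inner = H(fe 36 36 72 75) = a9 a8; tag = H(94 5c 5c a9 a8) = 9805
m3: inner = H(fe 36 36 13 3f) = 73 49; tag = H(94 5c 5c 73 49) = 39cf
m4: inner = H(fe 36 36 0d 03) = 37 43; tag = H(94 5c 5c 37 43) = 3393 ← matches

4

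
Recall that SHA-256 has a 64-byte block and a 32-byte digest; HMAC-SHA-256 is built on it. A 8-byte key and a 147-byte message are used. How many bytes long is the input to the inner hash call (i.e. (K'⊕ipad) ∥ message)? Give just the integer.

211

Key is 8 ≤ 64 bytes, zero-padded: |K'| = 64.
Inner input = (K'⊕ipad) ∥ m → 64 + 147 = 211 bytes.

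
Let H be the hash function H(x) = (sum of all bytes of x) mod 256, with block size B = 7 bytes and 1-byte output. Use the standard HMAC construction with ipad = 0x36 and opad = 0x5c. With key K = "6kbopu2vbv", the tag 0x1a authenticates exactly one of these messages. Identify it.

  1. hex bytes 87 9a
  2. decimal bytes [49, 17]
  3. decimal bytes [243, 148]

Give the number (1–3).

Key "6kbopu2vbv" = 36 6b 62 6f 70 75 32 76 62 76 is 10 bytes > B = 7, so hash it first: H(key) = d7, then zero-pad to 7 bytes: K' = d7 00 00 00 00 00 00.
K' ⊕ ipad = e1 36 36 36 36 36 36; K' ⊕ opad = 8b 5c 5c 5c 5c 5c 5c.
m1: inner = H(e1 36 36 36 36 36 36 87 9a) = 46; tag = H(8b 5c 5c 5c 5c 5c 5c 46) = f9
m2: inner = H(e1 36 36 36 36 36 36 31 11) = 67; tag = H(8b 5c 5c 5c 5c 5c 5c 67) = 1a ← matches
m3: inner = H(e1 36 36 36 36 36 36 f3 94) = ac; tag = H(8b 5c 5c 5c 5c 5c 5c ac) = 5f

2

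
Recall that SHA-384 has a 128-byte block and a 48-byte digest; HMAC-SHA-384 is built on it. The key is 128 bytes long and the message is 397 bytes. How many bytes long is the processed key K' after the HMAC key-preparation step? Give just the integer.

Key is 128 ≤ 128 bytes, zero-padded: |K'| = 128.

128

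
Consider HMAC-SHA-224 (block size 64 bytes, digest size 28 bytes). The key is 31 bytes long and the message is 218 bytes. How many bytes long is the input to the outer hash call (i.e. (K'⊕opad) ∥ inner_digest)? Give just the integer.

92

Key is 31 ≤ 64 bytes, zero-padded: |K'| = 64.
Outer input = (K'⊕opad) ∥ H(inner) → 64 + 28 = 92 bytes.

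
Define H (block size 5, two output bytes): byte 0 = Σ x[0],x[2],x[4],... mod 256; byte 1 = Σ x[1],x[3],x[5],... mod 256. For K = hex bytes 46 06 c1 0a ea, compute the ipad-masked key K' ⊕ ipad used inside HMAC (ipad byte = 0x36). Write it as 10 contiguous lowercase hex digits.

Key hex bytes 46 06 c1 0a ea is exactly B = 5 bytes: K' = 46 06 c1 0a ea.
XOR each byte with 0x36: 46⊕36=70, 06⊕36=30, c1⊕36=f7, 0a⊕36=3c, ea⊕36=dc.

7030f73cdc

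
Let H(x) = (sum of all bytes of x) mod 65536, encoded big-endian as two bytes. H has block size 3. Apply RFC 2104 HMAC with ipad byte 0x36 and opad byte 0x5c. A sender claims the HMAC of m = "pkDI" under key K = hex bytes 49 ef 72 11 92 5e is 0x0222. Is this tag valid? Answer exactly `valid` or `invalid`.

Key hex bytes 49 ef 72 11 92 5e is 6 bytes > B = 3, so hash it first: H(key) = 02 ab, then zero-pad to 3 bytes: K' = 02 ab 00.
K' ⊕ ipad = 34 9d 36; K' ⊕ opad = 5e f7 5c.
Inner hash: sum = 52+157+54+112+107+68+73 = 623 → 02 6f.
Outer hash (recomputed tag): sum = 94+247+92+2+111 = 546 → 02 22.
Recomputed tag = 0222; claimed = 0222 → match.

valid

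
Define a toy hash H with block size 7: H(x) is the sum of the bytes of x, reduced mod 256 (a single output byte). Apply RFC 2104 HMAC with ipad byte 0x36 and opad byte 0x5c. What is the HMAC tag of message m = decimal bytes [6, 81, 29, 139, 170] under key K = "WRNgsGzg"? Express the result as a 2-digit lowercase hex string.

89

Key "WRNgsGzg" = 57 52 4e 67 73 47 7a 67 is 8 bytes > B = 7, so hash it first: H(key) = f9, then zero-pad to 7 bytes: K' = f9 00 00 00 00 00 00.
K' ⊕ ipad = cf 36 36 36 36 36 36.  K' ⊕ opad = a5 5c 5c 5c 5c 5c 5c.
Inner input = (K'⊕ipad) ∥ m = cf 36 36 36 36 36 36 ∥ 06 51 1d 8b aa.
Inner hash: sum = 207+54+54+54+54+54+54+6+81+29+139+170 = 956; mod 256 = 188 → bc.
Outer input = (K'⊕opad) ∥ inner = a5 5c 5c 5c 5c 5c 5c ∥ bc.
Outer hash (tag): sum = 165+92+92+92+92+92+92+188 = 905; mod 256 = 137 → 89.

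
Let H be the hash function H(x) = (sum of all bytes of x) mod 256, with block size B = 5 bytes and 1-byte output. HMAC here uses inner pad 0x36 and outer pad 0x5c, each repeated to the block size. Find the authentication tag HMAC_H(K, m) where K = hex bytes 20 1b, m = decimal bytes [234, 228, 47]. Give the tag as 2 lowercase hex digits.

Key hex bytes 20 1b is 2 bytes ≤ B = 5; zero-pad to 5 bytes: K' = 20 1b 00 00 00.
K' ⊕ ipad = 16 2d 36 36 36.  K' ⊕ opad = 7c 47 5c 5c 5c.
Inner input = (K'⊕ipad) ∥ m = 16 2d 36 36 36 ∥ ea e4 2f.
Inner hash: sum = 22+45+54+54+54+234+228+47 = 738; mod 256 = 226 → e2.
Outer input = (K'⊕opad) ∥ inner = 7c 47 5c 5c 5c ∥ e2.
Outer hash (tag): sum = 124+71+92+92+92+226 = 697; mod 256 = 185 → b9.

b9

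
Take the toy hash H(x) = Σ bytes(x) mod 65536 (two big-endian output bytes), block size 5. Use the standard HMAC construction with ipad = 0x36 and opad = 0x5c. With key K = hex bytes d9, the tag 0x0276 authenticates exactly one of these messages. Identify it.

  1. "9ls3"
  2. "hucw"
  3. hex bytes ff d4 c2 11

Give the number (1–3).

Key hex bytes d9 is 1 byte ≤ B = 5; zero-pad to 5 bytes: K' = d9 00 00 00 00.
K' ⊕ ipad = ef 36 36 36 36; K' ⊕ opad = 85 5c 5c 5c 5c.
m1: inner = H(ef 36 36 36 36 39 6c 73 33) = 03 12; tag = H(85 5c 5c 5c 5c 03 12) = 020a
m2: inner = H(ef 36 36 36 36 68 75 63 77) = 03 7e; tag = H(85 5c 5c 5c 5c 03 7e) = 0276 ← matches
m3: inner = H(ef 36 36 36 36 ff d4 c2 11) = 04 6d; tag = H(85 5c 5c 5c 5c 04 6d) = 0266

2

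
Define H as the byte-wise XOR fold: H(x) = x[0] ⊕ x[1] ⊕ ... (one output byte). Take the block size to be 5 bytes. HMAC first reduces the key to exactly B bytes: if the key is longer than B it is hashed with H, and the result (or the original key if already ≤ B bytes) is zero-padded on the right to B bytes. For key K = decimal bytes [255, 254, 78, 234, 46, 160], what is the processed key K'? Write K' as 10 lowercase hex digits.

|K| = 6 > B = 5, so first hash the key.
H(K): XOR ff⊕fe⊕4e⊕ea⊕2e⊕a0 = 2b.
Zero-pad H(K) = 2b to 5 bytes: K' = 2b 00 00 00 00.

2b00000000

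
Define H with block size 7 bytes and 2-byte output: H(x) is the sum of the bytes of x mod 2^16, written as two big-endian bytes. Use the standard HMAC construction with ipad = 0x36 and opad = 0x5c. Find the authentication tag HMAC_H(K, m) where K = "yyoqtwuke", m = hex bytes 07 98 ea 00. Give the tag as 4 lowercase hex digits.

Key "yyoqtwuke" = 79 79 6f 71 74 77 75 6b 65 is 9 bytes > B = 7, so hash it first: H(key) = 04 02, then zero-pad to 7 bytes: K' = 04 02 00 00 00 00 00.
K' ⊕ ipad = 32 34 36 36 36 36 36.  K' ⊕ opad = 58 5e 5c 5c 5c 5c 5c.
Inner input = (K'⊕ipad) ∥ m = 32 34 36 36 36 36 36 ∥ 07 98 ea 00.
Inner hash: sum = 50+52+54+54+54+54+54+7+152+234+0 = 765 → 02 fd.
Outer input = (K'⊕opad) ∥ inner = 58 5e 5c 5c 5c 5c 5c ∥ 02 fd.
Outer hash (tag): sum = 88+94+92+92+92+92+92+2+253 = 897 → 03 81.

0381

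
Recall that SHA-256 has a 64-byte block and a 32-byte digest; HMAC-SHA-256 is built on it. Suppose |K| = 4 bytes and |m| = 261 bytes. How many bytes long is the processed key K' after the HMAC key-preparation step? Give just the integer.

64

Key is 4 ≤ 64 bytes, zero-padded: |K'| = 64.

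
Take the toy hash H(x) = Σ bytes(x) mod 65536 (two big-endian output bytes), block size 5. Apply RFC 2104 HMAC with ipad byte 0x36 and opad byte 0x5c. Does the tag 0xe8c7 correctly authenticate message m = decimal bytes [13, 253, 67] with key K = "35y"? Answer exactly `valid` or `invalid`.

invalid

Key "35y" = 33 35 79 is 3 bytes ≤ B = 5; zero-pad to 5 bytes: K' = 33 35 79 00 00.
K' ⊕ ipad = 05 03 4f 36 36; K' ⊕ opad = 6f 69 25 5c 5c.
Inner hash: sum = 5+3+79+54+54+13+253+67 = 528 → 02 10.
Outer hash (recomputed tag): sum = 111+105+37+92+92+2+16 = 455 → 01 c7.
Recomputed tag = 01c7; claimed = e8c7 → mismatch.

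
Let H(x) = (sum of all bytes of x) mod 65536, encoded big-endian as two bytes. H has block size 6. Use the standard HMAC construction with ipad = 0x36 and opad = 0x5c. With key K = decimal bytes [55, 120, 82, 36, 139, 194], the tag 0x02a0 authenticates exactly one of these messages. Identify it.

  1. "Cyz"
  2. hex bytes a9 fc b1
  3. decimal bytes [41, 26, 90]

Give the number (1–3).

Key decimal bytes [55, 120, 82, 36, 139, 194] = 37 78 52 24 8b c2 is exactly B = 6 bytes: K' = 37 78 52 24 8b c2.
K' ⊕ ipad = 01 4e 64 12 bd f4; K' ⊕ opad = 6b 24 0e 78 d7 9e.
m1: inner = H(01 4e 64 12 bd f4 43 79 7a) = 03 ac; tag = H(6b 24 0e 78 d7 9e 03 ac) = 0339
m2: inner = H(01 4e 64 12 bd f4 a9 fc b1) = 04 cc; tag = H(6b 24 0e 78 d7 9e 04 cc) = 035a
m3: inner = H(01 4e 64 12 bd f4 29 1a 5a) = 03 13; tag = H(6b 24 0e 78 d7 9e 03 13) = 02a0 ← matches

3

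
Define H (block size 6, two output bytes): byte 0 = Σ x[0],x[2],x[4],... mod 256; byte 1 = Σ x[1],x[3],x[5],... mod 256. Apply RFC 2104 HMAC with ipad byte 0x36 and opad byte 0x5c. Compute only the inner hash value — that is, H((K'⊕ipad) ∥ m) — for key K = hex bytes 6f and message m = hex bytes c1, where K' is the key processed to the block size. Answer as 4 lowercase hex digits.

Key hex bytes 6f is 1 byte ≤ B = 6; zero-pad to 6 bytes: K' = 6f 00 00 00 00 00.
K' ⊕ ipad = 59 36 36 36 36 36.
Inner input = 59 36 36 36 36 36 ∥ c1.
Inner hash: even-index sum = 390 mod 256 = 134; odd-index sum = 162 mod 256 = 162 → 86 a2.

86a2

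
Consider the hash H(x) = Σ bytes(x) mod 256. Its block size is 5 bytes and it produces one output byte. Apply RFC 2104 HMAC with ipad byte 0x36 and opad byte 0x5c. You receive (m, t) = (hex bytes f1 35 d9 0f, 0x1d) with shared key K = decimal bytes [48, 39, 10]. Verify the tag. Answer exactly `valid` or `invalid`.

Key decimal bytes [48, 39, 10] = 30 27 0a is 3 bytes ≤ B = 5; zero-pad to 5 bytes: K' = 30 27 0a 00 00.
K' ⊕ ipad = 06 11 3c 36 36; K' ⊕ opad = 6c 7b 56 5c 5c.
Inner hash: sum = 6+17+60+54+54+241+53+217+15 = 717; mod 256 = 205 → cd.
Outer hash (recomputed tag): sum = 108+123+86+92+92+205 = 706; mod 256 = 194 → c2.
Recomputed tag = c2; claimed = 1d → mismatch.

invalid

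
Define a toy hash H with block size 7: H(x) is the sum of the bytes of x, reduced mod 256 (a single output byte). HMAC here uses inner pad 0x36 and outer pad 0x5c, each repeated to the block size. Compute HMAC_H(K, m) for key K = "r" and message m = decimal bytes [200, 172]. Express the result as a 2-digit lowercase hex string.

Key "r" = 72 is 1 byte ≤ B = 7; zero-pad to 7 bytes: K' = 72 00 00 00 00 00 00.
K' ⊕ ipad = 44 36 36 36 36 36 36.  K' ⊕ opad = 2e 5c 5c 5c 5c 5c 5c.
Inner input = (K'⊕ipad) ∥ m = 44 36 36 36 36 36 36 ∥ c8 ac.
Inner hash: sum = 68+54+54+54+54+54+54+200+172 = 764; mod 256 = 252 → fc.
Outer input = (K'⊕opad) ∥ inner = 2e 5c 5c 5c 5c 5c 5c ∥ fc.
Outer hash (tag): sum = 46+92+92+92+92+92+92+252 = 850; mod 256 = 82 → 52.

52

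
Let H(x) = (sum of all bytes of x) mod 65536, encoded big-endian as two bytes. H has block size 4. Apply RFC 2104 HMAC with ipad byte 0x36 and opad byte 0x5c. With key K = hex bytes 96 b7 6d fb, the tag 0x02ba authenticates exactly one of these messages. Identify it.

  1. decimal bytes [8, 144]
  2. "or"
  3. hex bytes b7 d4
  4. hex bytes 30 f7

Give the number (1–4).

Key hex bytes 96 b7 6d fb is exactly B = 4 bytes: K' = 96 b7 6d fb.
K' ⊕ ipad = a0 81 5b cd; K' ⊕ opad = ca eb 31 a7.
m1: inner = H(a0 81 5b cd 08 90) = 02 e1; tag = H(ca eb 31 a7 02 e1) = 0370
m2: inner = H(a0 81 5b cd 6f 72) = 03 2a; tag = H(ca eb 31 a7 03 2a) = 02ba ← matches
m3: inner = H(a0 81 5b cd b7 d4) = 03 d4; tag = H(ca eb 31 a7 03 d4) = 0364
m4: inner = H(a0 81 5b cd 30 f7) = 03 70; tag = H(ca eb 31 a7 03 70) = 0300

2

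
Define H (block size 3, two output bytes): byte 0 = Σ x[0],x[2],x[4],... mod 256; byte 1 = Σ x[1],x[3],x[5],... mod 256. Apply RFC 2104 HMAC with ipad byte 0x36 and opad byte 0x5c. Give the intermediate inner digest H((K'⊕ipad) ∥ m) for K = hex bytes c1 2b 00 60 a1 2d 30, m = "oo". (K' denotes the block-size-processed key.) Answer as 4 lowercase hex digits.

49fd

Key hex bytes c1 2b 00 60 a1 2d 30 is 7 bytes > B = 3, so hash it first: H(key) = 92 b8, then zero-pad to 3 bytes: K' = 92 b8 00.
K' ⊕ ipad = a4 8e 36.
Inner input = a4 8e 36 ∥ 6f 6f.
Inner hash: even-index sum = 329 mod 256 = 73; odd-index sum = 253 mod 256 = 253 → 49 fd.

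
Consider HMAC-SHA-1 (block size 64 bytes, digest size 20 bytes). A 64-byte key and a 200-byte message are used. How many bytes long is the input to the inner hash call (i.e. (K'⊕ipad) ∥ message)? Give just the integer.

Key is 64 ≤ 64 bytes, zero-padded: |K'| = 64.
Inner input = (K'⊕ipad) ∥ m → 64 + 200 = 264 bytes.

264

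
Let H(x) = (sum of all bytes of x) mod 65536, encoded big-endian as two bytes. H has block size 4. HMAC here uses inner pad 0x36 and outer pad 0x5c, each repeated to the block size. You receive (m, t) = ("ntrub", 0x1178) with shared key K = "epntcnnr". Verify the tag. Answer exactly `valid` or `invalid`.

Key "epntcnnr" = 65 70 6e 74 63 6e 6e 72 is 8 bytes > B = 4, so hash it first: H(key) = 03 68, then zero-pad to 4 bytes: K' = 03 68 00 00.
K' ⊕ ipad = 35 5e 36 36; K' ⊕ opad = 5f 34 5c 5c.
Inner hash: sum = 53+94+54+54+110+116+114+117+98 = 810 → 03 2a.
Outer hash (recomputed tag): sum = 95+52+92+92+3+42 = 376 → 01 78.
Recomputed tag = 0178; claimed = 1178 → mismatch.

invalid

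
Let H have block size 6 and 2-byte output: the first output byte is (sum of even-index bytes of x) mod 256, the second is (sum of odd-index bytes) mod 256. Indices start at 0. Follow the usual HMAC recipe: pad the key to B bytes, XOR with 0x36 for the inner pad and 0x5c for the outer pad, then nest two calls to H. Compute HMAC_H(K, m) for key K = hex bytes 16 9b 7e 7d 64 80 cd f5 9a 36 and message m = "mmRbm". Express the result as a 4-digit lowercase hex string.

Key hex bytes 16 9b 7e 7d 64 80 cd f5 9a 36 is 10 bytes > B = 6, so hash it first: H(key) = 5f c3, then zero-pad to 6 bytes: K' = 5f c3 00 00 00 00.
K' ⊕ ipad = 69 f5 36 36 36 36.  K' ⊕ opad = 03 9f 5c 5c 5c 5c.
Inner input = (K'⊕ipad) ∥ m = 69 f5 36 36 36 36 ∥ 6d 6d 52 62 6d.
Inner hash: even-index sum = 513 mod 256 = 1; odd-index sum = 560 mod 256 = 48 → 01 30.
Outer input = (K'⊕opad) ∥ inner = 03 9f 5c 5c 5c 5c ∥ 01 30.
Outer hash (tag): even-index sum = 188 mod 256 = 188; odd-index sum = 391 mod 256 = 135 → bc 87.

bc87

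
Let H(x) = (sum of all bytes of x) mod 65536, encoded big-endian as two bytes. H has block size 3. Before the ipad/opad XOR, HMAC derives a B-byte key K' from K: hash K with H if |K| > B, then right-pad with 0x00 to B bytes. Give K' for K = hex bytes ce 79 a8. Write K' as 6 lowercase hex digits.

Key hex bytes ce 79 a8 is exactly B = 3 bytes: K' = ce 79 a8.

ce79a8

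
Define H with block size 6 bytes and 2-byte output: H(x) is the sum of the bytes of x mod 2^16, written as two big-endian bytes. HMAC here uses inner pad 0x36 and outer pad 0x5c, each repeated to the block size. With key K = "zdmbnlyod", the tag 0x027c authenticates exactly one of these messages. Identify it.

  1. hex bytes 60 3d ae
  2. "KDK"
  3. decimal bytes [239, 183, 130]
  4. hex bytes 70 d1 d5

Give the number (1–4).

Key "zdmbnlyod" = 7a 64 6d 62 6e 6c 79 6f 64 is 9 bytes > B = 6, so hash it first: H(key) = 03 d3, then zero-pad to 6 bytes: K' = 03 d3 00 00 00 00.
K' ⊕ ipad = 35 e5 36 36 36 36; K' ⊕ opad = 5f 8f 5c 5c 5c 5c.
m1: inner = H(35 e5 36 36 36 36 60 3d ae) = 03 3d; tag = H(5f 8f 5c 5c 5c 5c 03 3d) = 029e
m2: inner = H(35 e5 36 36 36 36 4b 44 4b) = 02 cc; tag = H(5f 8f 5c 5c 5c 5c 02 cc) = 032c
m3: inner = H(35 e5 36 36 36 36 ef b7 82) = 04 1a; tag = H(5f 8f 5c 5c 5c 5c 04 1a) = 027c ← matches
m4: inner = H(35 e5 36 36 36 36 70 d1 d5) = 04 08; tag = H(5f 8f 5c 5c 5c 5c 04 08) = 026a

3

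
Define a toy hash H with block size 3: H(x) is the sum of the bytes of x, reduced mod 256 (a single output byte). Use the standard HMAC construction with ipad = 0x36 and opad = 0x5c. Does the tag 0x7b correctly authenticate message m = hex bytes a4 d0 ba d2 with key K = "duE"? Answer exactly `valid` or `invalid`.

invalid

Key "duE" = 64 75 45 is exactly B = 3 bytes: K' = 64 75 45.
K' ⊕ ipad = 52 43 73; K' ⊕ opad = 38 29 19.
Inner hash: sum = 82+67+115+164+208+186+210 = 1032; mod 256 = 8 → 08.
Outer hash (recomputed tag): sum = 56+41+25+8 = 130 → 82.
Recomputed tag = 82; claimed = 7b → mismatch.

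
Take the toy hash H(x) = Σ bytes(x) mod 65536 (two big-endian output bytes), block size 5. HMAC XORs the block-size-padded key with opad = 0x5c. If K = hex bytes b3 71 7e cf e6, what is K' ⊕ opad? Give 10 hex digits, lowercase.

ef2d2293ba

Key hex bytes b3 71 7e cf e6 is exactly B = 5 bytes: K' = b3 71 7e cf e6.
XOR each byte with 0x5c: b3⊕5c=ef, 71⊕5c=2d, 7e⊕5c=22, cf⊕5c=93, e6⊕5c=ba.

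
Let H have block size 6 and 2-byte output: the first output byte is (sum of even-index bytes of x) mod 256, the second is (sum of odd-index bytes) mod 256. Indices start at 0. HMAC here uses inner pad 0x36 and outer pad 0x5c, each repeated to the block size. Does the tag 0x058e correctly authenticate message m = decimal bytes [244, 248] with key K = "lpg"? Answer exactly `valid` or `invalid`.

Key "lpg" = 6c 70 67 is 3 bytes ≤ B = 6; zero-pad to 6 bytes: K' = 6c 70 67 00 00 00.
K' ⊕ ipad = 5a 46 51 36 36 36; K' ⊕ opad = 30 2c 3b 5c 5c 5c.
Inner hash: even-index sum = 469 mod 256 = 213; odd-index sum = 426 mod 256 = 170 → d5 aa.
Outer hash (recomputed tag): even-index sum = 412 mod 256 = 156; odd-index sum = 398 mod 256 = 142 → 9c 8e.
Recomputed tag = 9c8e; claimed = 058e → mismatch.

invalid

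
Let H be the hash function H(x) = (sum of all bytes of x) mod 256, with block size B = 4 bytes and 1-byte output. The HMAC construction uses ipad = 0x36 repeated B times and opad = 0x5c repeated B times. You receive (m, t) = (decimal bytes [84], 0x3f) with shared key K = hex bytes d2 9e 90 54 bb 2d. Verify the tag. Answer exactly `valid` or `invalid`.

Key hex bytes d2 9e 90 54 bb 2d is 6 bytes > B = 4, so hash it first: H(key) = 3c, then zero-pad to 4 bytes: K' = 3c 00 00 00.
K' ⊕ ipad = 0a 36 36 36; K' ⊕ opad = 60 5c 5c 5c.
Inner hash: sum = 10+54+54+54+84 = 256; mod 256 = 0 → 00.
Outer hash (recomputed tag): sum = 96+92+92+92+0 = 372; mod 256 = 116 → 74.
Recomputed tag = 74; claimed = 3f → mismatch.

invalid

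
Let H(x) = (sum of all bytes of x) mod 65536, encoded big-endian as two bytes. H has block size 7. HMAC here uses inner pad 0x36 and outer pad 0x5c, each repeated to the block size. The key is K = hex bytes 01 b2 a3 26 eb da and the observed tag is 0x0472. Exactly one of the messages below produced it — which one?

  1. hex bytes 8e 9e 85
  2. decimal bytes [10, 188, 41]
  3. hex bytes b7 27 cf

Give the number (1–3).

1

Key hex bytes 01 b2 a3 26 eb da is 6 bytes ≤ B = 7; zero-pad to 7 bytes: K' = 01 b2 a3 26 eb da 00.
K' ⊕ ipad = 37 84 95 10 dd ec 36; K' ⊕ opad = 5d ee ff 7a b7 86 5c.
m1: inner = H(37 84 95 10 dd ec 36 8e 9e 85) = 05 10; tag = H(5d ee ff 7a b7 86 5c 05 10) = 0472 ← matches
m2: inner = H(37 84 95 10 dd ec 36 0a bc 29) = 04 4e; tag = H(5d ee ff 7a b7 86 5c 04 4e) = 04af
m3: inner = H(37 84 95 10 dd ec 36 b7 27 cf) = 05 0c; tag = H(5d ee ff 7a b7 86 5c 05 0c) = 046e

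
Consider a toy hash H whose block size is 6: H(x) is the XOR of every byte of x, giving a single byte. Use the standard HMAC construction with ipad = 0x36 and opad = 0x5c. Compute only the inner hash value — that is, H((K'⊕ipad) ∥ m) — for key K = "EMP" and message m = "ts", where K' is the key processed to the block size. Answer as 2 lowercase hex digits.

Key "EMP" = 45 4d 50 is 3 bytes ≤ B = 6; zero-pad to 6 bytes: K' = 45 4d 50 00 00 00.
K' ⊕ ipad = 73 7b 66 36 36 36.
Inner input = 73 7b 66 36 36 36 ∥ 74 73.
Inner hash: XOR 73⊕7b⊕66⊕36⊕36⊕36⊕74⊕73 = 5f.

5f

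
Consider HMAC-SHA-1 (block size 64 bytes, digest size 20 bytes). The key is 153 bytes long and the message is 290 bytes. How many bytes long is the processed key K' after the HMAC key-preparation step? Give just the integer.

Key is 153 > 64 bytes, so it is hashed to 20 bytes then zero-padded to 64: |K'| = 64.

64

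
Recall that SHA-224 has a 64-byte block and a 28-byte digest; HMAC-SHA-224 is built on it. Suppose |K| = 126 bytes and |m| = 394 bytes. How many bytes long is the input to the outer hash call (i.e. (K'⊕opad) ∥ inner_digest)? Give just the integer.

Key is 126 > 64 bytes, so it is hashed to 28 bytes then zero-padded to 64: |K'| = 64.
Outer input = (K'⊕opad) ∥ H(inner) → 64 + 28 = 92 bytes.

92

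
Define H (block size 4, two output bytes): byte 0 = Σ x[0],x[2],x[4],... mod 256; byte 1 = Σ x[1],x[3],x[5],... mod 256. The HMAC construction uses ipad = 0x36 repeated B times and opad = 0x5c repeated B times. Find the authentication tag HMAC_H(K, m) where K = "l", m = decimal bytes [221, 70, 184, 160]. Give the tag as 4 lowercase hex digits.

Key "l" = 6c is 1 byte ≤ B = 4; zero-pad to 4 bytes: K' = 6c 00 00 00.
K' ⊕ ipad = 5a 36 36 36.  K' ⊕ opad = 30 5c 5c 5c.
Inner input = (K'⊕ipad) ∥ m = 5a 36 36 36 ∥ dd 46 b8 a0.
Inner hash: even-index sum = 549 mod 256 = 37; odd-index sum = 338 mod 256 = 82 → 25 52.
Outer input = (K'⊕opad) ∥ inner = 30 5c 5c 5c ∥ 25 52.
Outer hash (tag): even-index sum = 177 mod 256 = 177; odd-index sum = 266 mod 256 = 10 → b1 0a.

b10a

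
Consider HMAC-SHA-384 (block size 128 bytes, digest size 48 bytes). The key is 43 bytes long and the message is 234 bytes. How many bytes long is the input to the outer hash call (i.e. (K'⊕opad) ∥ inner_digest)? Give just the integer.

Key is 43 ≤ 128 bytes, zero-padded: |K'| = 128.
Outer input = (K'⊕opad) ∥ H(inner) → 128 + 48 = 176 bytes.

176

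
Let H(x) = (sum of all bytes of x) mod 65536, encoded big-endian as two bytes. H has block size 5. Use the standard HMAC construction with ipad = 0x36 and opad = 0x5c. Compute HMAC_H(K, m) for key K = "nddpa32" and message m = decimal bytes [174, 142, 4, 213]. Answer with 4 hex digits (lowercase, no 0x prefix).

01ea

Key "nddpa32" = 6e 64 64 70 61 33 32 is 7 bytes > B = 5, so hash it first: H(key) = 02 6c, then zero-pad to 5 bytes: K' = 02 6c 00 00 00.
K' ⊕ ipad = 34 5a 36 36 36.  K' ⊕ opad = 5e 30 5c 5c 5c.
Inner input = (K'⊕ipad) ∥ m = 34 5a 36 36 36 ∥ ae 8e 04 d5.
Inner hash: sum = 52+90+54+54+54+174+142+4+213 = 837 → 03 45.
Outer input = (K'⊕opad) ∥ inner = 5e 30 5c 5c 5c ∥ 03 45.
Outer hash (tag): sum = 94+48+92+92+92+3+69 = 490 → 01 ea.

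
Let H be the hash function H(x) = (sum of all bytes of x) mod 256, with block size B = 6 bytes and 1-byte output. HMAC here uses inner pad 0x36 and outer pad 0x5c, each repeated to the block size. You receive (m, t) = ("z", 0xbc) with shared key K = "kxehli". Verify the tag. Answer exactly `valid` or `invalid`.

valid

Key "kxehli" = 6b 78 65 68 6c 69 is exactly B = 6 bytes: K' = 6b 78 65 68 6c 69.
K' ⊕ ipad = 5d 4e 53 5e 5a 5f; K' ⊕ opad = 37 24 39 34 30 35.
Inner hash: sum = 93+78+83+94+90+95+122 = 655; mod 256 = 143 → 8f.
Outer hash (recomputed tag): sum = 55+36+57+52+48+53+143 = 444; mod 256 = 188 → bc.
Recomputed tag = bc; claimed = bc → match.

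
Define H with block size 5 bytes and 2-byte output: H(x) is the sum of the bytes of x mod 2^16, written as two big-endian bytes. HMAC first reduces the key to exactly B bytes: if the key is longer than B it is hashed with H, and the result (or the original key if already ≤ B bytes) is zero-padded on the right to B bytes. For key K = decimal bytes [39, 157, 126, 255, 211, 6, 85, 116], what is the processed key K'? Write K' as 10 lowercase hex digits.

|K| = 8 > B = 5, so first hash the key.
H(K): sum = 39+157+126+255+211+6+85+116 = 995 → 03 e3.
Zero-pad H(K) = 03 e3 to 5 bytes: K' = 03 e3 00 00 00.

03e3000000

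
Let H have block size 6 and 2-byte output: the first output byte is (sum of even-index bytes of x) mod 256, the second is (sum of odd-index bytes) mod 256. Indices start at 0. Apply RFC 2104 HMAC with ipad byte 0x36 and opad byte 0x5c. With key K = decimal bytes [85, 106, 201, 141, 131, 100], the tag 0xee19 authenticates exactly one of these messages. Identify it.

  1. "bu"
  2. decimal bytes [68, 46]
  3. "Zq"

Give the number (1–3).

Key decimal bytes [85, 106, 201, 141, 131, 100] = 55 6a c9 8d 83 64 is exactly B = 6 bytes: K' = 55 6a c9 8d 83 64.
K' ⊕ ipad = 63 5c ff bb b5 52; K' ⊕ opad = 09 36 95 d1 df 38.
m1: inner = H(63 5c ff bb b5 52 62 75) = 79 de; tag = H(09 36 95 d1 df 38 79 de) = f61d
m2: inner = H(63 5c ff bb b5 52 44 2e) = 5b 97; tag = H(09 36 95 d1 df 38 5b 97) = d8d6
m3: inner = H(63 5c ff bb b5 52 5a 71) = 71 da; tag = H(09 36 95 d1 df 38 71 da) = ee19 ← matches

3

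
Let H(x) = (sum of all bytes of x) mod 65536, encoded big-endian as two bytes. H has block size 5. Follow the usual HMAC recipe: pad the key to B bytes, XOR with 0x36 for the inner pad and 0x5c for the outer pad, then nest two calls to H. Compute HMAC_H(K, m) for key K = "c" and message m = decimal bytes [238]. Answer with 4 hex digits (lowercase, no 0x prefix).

Key "c" = 63 is 1 byte ≤ B = 5; zero-pad to 5 bytes: K' = 63 00 00 00 00.
K' ⊕ ipad = 55 36 36 36 36.  K' ⊕ opad = 3f 5c 5c 5c 5c.
Inner input = (K'⊕ipad) ∥ m = 55 36 36 36 36 ∥ ee.
Inner hash: sum = 85+54+54+54+54+238 = 539 → 02 1b.
Outer input = (K'⊕opad) ∥ inner = 3f 5c 5c 5c 5c ∥ 02 1b.
Outer hash (tag): sum = 63+92+92+92+92+2+27 = 460 → 01 cc.

01cc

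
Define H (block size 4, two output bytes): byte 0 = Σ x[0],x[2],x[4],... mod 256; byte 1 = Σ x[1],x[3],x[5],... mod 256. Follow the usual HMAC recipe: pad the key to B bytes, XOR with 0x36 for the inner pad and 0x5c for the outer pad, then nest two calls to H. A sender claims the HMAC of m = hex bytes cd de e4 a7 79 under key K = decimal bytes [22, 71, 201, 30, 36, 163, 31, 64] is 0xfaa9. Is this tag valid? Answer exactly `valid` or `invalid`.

Key decimal bytes [22, 71, 201, 30, 36, 163, 31, 64] = 16 47 c9 1e 24 a3 1f 40 is 8 bytes > B = 4, so hash it first: H(key) = 22 48, then zero-pad to 4 bytes: K' = 22 48 00 00.
K' ⊕ ipad = 14 7e 36 36; K' ⊕ opad = 7e 14 5c 5c.
Inner hash: even-index sum = 628 mod 256 = 116; odd-index sum = 569 mod 256 = 57 → 74 39.
Outer hash (recomputed tag): even-index sum = 334 mod 256 = 78; odd-index sum = 169 mod 256 = 169 → 4e a9.
Recomputed tag = 4ea9; claimed = faa9 → mismatch.

invalid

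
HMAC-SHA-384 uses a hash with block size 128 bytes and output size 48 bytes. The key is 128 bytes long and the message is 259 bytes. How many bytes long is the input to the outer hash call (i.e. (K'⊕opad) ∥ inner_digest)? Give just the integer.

176

Key is 128 ≤ 128 bytes, zero-padded: |K'| = 128.
Outer input = (K'⊕opad) ∥ H(inner) → 128 + 48 = 176 bytes.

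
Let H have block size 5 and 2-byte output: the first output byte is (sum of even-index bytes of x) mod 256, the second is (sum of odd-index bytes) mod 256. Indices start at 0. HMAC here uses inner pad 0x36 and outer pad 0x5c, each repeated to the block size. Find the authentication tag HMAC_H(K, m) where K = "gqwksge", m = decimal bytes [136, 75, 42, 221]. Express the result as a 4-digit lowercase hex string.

Key "gqwksge" = 67 71 77 6b 73 67 65 is 7 bytes > B = 5, so hash it first: H(key) = b6 43, then zero-pad to 5 bytes: K' = b6 43 00 00 00.
K' ⊕ ipad = 80 75 36 36 36.  K' ⊕ opad = ea 1f 5c 5c 5c.
Inner input = (K'⊕ipad) ∥ m = 80 75 36 36 36 ∥ 88 4b 2a dd.
Inner hash: even-index sum = 532 mod 256 = 20; odd-index sum = 349 mod 256 = 93 → 14 5d.
Outer input = (K'⊕opad) ∥ inner = ea 1f 5c 5c 5c ∥ 14 5d.
Outer hash (tag): even-index sum = 511 mod 256 = 255; odd-index sum = 143 mod 256 = 143 → ff 8f.

ff8f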